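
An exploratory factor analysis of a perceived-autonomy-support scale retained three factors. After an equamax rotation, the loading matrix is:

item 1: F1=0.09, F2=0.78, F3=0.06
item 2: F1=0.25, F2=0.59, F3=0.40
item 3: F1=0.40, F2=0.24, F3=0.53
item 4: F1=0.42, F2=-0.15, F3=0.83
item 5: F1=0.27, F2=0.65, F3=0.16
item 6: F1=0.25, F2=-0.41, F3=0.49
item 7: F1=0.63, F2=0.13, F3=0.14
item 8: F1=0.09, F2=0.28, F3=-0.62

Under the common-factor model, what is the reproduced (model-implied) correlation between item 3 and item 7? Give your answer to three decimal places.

r̂ = Σ λ_i·λ_j across factors = (0.40)(0.63) + (0.24)(0.13) + (0.53)(0.14)
  = +0.2520 +0.0312 +0.0742 = 0.3574

0.357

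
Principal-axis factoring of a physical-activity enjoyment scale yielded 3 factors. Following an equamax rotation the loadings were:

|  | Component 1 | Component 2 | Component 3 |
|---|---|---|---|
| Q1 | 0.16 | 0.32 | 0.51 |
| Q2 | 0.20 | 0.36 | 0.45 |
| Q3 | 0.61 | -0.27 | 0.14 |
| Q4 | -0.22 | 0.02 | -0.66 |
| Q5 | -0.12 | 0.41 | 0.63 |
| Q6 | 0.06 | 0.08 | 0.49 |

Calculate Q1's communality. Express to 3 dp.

h² = 0.16² + 0.32² + 0.51² = 0.0256 + 0.1024 + 0.2601 = 0.3881

0.388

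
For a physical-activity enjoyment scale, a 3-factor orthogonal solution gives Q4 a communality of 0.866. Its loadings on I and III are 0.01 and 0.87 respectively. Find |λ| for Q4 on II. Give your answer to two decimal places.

Under orthogonal rotation h² = Σλ², so λ_II² = h² − (0.7570) = 0.866 − 0.7570 = 0.1090.
|λ| = √0.1090 = 0.3302.

0.33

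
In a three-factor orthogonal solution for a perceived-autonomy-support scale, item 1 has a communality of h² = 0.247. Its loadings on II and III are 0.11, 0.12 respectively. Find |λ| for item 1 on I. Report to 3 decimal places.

Under orthogonal rotation h² = Σλ², so λ_I² = h² − (0.0265) = 0.247 − 0.0265 = 0.2205.
|λ| = √0.2205 = 0.4696.

0.470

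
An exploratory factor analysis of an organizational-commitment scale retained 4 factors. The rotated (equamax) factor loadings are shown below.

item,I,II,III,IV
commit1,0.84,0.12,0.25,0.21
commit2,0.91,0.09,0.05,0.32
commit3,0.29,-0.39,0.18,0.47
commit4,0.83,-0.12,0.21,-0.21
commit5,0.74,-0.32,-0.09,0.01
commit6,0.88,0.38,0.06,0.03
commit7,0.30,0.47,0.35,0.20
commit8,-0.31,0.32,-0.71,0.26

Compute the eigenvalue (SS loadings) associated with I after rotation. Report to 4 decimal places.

SS loadings for I = 0.84² + 0.91² + 0.29² + 0.83² + 0.74² + 0.88² + 0.30² + (-0.31)² = 0.7056 + 0.8281 + 0.0841 + 0.6889 + 0.5476 + 0.7744 + 0.0900 + 0.0961 = 3.8148

3.8148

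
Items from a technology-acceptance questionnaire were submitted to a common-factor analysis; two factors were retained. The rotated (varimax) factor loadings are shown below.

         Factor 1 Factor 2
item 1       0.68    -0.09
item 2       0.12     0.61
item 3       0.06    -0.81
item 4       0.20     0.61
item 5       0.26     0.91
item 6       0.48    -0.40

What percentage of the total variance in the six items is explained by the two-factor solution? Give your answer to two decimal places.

53.58%

SS loadings by factor: 0.8184, 2.3965; total = 3.2149.
Total variance with 6 standardized items is 6, so the solution explains 3.2149/6 = 0.5358 = 53.58%.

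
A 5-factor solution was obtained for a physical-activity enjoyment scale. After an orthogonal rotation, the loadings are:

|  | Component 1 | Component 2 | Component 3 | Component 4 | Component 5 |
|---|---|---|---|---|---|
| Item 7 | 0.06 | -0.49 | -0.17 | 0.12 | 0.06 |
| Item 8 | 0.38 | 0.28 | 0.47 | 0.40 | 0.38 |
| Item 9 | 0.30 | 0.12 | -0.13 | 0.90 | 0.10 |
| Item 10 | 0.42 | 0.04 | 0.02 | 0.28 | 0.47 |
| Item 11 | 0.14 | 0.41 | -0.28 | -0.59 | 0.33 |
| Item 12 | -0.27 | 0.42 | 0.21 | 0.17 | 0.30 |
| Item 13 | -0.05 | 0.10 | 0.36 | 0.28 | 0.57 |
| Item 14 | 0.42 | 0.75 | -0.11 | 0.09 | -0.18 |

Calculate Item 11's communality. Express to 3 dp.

0.723

h² = 0.14² + 0.41² + (-0.28)² + (-0.59)² + 0.33² = 0.0196 + 0.1681 + 0.0784 + 0.3481 + 0.1089 = 0.7231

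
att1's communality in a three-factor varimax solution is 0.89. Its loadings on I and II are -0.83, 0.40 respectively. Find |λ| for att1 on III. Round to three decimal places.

0.203

Under orthogonal rotation h² = Σλ², so λ_III² = h² − (0.8489) = 0.89 − 0.8489 = 0.0411.
|λ| = √0.0411 = 0.2027.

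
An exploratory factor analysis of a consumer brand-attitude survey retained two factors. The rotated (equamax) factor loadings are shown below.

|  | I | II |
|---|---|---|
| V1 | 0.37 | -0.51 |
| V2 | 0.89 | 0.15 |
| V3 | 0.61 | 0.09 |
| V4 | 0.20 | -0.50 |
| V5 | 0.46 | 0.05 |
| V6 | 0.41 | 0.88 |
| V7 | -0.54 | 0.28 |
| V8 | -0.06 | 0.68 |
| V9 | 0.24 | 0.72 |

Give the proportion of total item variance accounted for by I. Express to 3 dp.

0.230

SS loadings for I = 0.37² + 0.89² + 0.61² + 0.20² + 0.46² + 0.41² + (-0.54)² + (-0.06)² + 0.24² = 2.0736
Proportion of variance = 2.0736 / 9 = 0.2304.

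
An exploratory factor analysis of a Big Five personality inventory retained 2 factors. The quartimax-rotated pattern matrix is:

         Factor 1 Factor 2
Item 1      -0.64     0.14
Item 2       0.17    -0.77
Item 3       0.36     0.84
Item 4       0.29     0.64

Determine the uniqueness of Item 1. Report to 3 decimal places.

h² = (-0.64)² + 0.14² = 0.4096 + 0.0196 = 0.4292
Uniqueness u² = 1 − h² = 1 − 0.4292 = 0.5708

0.571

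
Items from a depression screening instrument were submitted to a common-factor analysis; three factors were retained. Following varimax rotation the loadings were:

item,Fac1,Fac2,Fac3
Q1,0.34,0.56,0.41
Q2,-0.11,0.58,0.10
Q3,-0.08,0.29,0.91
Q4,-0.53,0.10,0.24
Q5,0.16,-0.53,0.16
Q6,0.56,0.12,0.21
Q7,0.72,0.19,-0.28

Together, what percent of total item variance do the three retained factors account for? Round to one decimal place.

SS loadings by factor: 1.2726, 1.0755, 1.2119; total = 3.5600.
Total variance with 7 standardized items is 7, so the solution explains 3.5600/7 = 0.5086 = 50.86%.

50.9%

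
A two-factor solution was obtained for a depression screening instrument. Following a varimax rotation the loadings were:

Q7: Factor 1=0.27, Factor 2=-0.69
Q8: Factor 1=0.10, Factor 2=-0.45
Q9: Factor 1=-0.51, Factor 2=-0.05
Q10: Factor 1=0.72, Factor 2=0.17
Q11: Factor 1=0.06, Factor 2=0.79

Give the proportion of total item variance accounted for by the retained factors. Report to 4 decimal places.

0.4398

Communalities: 0.5490, 0.2125, 0.2626, 0.5473, 0.6277; Σh² = 2.1991.
Total variance with 5 standardized items is 5, so the solution explains 2.1991/5 = 0.4398.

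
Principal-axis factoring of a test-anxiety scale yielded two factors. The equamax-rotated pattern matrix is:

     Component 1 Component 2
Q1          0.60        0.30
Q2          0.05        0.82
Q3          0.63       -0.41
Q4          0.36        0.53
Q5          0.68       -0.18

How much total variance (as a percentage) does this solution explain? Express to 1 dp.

Communalities: 0.4500, 0.6749, 0.5650, 0.4105, 0.4948; Σh² = 2.5952.
Total variance with 5 standardized items is 5, so the solution explains 2.5952/5 = 0.5190 = 51.90%.

51.9%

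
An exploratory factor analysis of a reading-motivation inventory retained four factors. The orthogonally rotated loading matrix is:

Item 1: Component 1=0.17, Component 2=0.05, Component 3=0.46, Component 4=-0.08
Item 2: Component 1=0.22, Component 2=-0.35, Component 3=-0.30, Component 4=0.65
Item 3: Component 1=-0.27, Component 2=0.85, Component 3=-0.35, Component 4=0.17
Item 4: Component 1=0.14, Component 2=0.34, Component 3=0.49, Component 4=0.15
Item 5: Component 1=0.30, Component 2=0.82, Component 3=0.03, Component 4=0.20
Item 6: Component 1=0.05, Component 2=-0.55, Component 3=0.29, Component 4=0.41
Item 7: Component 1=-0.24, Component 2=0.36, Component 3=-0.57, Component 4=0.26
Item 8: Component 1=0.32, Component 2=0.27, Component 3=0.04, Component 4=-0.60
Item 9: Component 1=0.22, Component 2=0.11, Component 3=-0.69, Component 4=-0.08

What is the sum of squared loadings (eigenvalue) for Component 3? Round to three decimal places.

SS loadings for Component 3 = 0.46² + (-0.30)² + (-0.35)² + 0.49² + 0.03² + 0.29² + (-0.57)² + 0.04² + (-0.69)² = 0.2116 + 0.0900 + 0.1225 + 0.2401 + 0.0009 + 0.0841 + 0.3249 + 0.0016 + 0.4761 = 1.5518

1.552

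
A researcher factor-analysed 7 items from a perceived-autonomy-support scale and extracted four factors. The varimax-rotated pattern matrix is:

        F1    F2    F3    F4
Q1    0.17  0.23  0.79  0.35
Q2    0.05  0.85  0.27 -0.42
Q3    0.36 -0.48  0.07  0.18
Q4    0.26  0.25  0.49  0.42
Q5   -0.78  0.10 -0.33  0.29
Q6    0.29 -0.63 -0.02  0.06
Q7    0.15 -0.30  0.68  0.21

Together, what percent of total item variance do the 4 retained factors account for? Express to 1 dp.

Communalities: 0.8284, 0.9743, 0.3973, 0.5466, 0.8114, 0.4850, 0.6190; Σh² = 4.6620.
Total variance with 7 standardized items is 7, so the solution explains 4.6620/7 = 0.6660 = 66.60%.

66.6%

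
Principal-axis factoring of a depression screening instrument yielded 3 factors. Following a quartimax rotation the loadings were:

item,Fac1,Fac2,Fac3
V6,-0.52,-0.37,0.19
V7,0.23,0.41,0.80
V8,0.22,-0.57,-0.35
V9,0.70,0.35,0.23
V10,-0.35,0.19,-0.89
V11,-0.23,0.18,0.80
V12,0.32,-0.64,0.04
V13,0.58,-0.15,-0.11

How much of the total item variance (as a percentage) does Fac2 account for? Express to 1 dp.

15.7%

SS loadings for Fac2 = (-0.37)² + 0.41² + (-0.57)² + 0.35² + 0.19² + 0.18² + (-0.64)² + (-0.15)² = 1.2530
With 8 standardized items, total variance = 8. Proportion = 1.2530/8 = 0.1566 → 15.66%.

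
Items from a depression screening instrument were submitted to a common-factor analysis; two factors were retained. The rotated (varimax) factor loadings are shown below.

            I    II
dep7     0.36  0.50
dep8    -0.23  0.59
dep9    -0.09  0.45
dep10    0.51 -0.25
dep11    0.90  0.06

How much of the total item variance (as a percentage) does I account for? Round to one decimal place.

25.2%

SS loadings for I = 0.36² + (-0.23)² + (-0.09)² + 0.51² + 0.90² = 1.2607
With 5 standardized items, total variance = 5. Proportion = 1.2607/5 = 0.2521 → 25.21%.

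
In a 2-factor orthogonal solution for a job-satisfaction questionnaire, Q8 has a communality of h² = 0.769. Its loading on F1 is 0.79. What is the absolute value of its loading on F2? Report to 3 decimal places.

Under orthogonal rotation h² = Σλ², so λ_F2² = h² − (0.6241) = 0.769 − 0.6241 = 0.1449.
|λ| = √0.1449 = 0.3807.

0.381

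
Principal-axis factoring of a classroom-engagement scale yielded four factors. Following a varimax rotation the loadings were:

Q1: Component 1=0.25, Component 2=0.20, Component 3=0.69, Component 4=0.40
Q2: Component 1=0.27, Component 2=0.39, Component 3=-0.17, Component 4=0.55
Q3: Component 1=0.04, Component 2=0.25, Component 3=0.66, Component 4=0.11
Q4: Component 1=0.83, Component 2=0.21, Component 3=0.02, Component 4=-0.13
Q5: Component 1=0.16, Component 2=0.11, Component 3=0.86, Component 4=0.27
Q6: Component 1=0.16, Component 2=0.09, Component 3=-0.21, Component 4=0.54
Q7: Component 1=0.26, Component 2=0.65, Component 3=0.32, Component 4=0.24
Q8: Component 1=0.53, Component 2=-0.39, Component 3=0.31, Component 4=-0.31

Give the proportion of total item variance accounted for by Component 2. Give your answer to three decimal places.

SS loadings for Component 2 = 0.20² + 0.39² + 0.25² + 0.21² + 0.11² + 0.09² + 0.65² + (-0.39)² = 0.8935
Proportion of variance = 0.8935 / 8 = 0.1117.

0.112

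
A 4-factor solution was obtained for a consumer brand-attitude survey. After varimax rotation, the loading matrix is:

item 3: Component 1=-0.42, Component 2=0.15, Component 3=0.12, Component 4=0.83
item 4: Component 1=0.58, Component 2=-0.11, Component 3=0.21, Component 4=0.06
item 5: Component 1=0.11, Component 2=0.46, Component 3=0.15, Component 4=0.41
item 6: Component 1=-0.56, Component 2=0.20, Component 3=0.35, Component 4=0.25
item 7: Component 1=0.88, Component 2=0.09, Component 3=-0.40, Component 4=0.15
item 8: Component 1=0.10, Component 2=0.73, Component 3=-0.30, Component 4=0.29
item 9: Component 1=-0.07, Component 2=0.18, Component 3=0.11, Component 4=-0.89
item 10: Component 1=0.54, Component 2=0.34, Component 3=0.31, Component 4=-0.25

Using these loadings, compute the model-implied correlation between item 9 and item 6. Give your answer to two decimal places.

-0.11

r̂ = Σ λ_i·λ_j across factors = (-0.07)(-0.56) + (0.18)(0.20) + (0.11)(0.35) + (-0.89)(0.25)
  = +0.0392 +0.0360 +0.0385 -0.2225 = -0.1088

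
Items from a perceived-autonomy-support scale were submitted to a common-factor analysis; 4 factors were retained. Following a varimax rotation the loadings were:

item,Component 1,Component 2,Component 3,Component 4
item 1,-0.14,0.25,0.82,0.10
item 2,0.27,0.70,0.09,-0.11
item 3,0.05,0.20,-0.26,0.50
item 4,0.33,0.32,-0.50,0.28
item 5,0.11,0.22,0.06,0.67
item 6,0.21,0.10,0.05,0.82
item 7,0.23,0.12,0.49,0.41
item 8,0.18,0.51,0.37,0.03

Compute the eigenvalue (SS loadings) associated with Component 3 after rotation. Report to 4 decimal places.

SS loadings for Component 3 = 0.82² + 0.09² + (-0.26)² + (-0.50)² + 0.06² + 0.05² + 0.49² + 0.37² = 0.6724 + 0.0081 + 0.0676 + 0.2500 + 0.0036 + 0.0025 + 0.2401 + 0.1369 = 1.3812

1.3812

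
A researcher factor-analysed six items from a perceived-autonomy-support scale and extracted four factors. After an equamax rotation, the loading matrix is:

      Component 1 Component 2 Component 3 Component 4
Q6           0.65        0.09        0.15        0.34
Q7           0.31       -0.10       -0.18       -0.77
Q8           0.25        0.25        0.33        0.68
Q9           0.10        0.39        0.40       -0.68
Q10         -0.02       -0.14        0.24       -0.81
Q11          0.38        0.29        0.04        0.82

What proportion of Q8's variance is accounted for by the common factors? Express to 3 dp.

0.696

h² = 0.25² + 0.25² + 0.33² + 0.68² = 0.0625 + 0.0625 + 0.1089 + 0.4624 = 0.6963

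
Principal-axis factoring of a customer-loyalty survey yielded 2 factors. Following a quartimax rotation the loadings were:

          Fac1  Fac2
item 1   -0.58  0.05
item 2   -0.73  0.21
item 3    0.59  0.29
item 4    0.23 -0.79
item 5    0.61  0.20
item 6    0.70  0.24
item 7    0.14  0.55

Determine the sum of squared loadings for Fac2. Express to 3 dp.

1.155

SS loadings for Fac2 = 0.05² + 0.21² + 0.29² + (-0.79)² + 0.20² + 0.24² + 0.55² = 0.0025 + 0.0441 + 0.0841 + 0.6241 + 0.0400 + 0.0576 + 0.3025 = 1.1549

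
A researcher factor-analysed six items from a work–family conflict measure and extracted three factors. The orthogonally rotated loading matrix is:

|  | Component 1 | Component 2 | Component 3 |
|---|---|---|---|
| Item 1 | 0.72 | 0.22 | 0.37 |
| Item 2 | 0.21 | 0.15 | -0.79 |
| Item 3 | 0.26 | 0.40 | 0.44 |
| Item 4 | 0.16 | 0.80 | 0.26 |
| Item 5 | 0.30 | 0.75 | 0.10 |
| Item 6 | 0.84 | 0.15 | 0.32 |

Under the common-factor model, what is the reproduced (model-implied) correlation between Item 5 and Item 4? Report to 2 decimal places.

r̂ = Σ λ_i·λ_j across factors = (0.30)(0.16) + (0.75)(0.80) + (0.10)(0.26)
  = +0.0480 +0.6000 +0.0260 = 0.6740

0.67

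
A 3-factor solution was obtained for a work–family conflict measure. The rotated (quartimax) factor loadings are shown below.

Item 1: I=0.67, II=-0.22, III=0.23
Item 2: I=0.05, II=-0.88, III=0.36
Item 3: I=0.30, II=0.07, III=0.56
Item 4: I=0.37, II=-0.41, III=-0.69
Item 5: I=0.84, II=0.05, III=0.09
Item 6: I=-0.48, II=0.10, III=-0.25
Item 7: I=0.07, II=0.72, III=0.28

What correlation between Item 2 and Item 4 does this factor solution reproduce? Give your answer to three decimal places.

0.131

r̂ = Σ λ_i·λ_j across factors = (0.05)(0.37) + (-0.88)(-0.41) + (0.36)(-0.69)
  = +0.0185 +0.3608 -0.2484 = 0.1309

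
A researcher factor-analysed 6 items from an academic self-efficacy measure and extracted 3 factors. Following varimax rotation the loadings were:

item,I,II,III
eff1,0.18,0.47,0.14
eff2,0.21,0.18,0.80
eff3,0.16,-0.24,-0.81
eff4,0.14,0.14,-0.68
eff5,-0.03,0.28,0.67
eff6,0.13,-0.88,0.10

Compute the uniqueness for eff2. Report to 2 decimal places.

0.28

h² = 0.21² + 0.18² + 0.80² = 0.0441 + 0.0324 + 0.6400 = 0.7165
Uniqueness u² = 1 − h² = 1 − 0.7165 = 0.2835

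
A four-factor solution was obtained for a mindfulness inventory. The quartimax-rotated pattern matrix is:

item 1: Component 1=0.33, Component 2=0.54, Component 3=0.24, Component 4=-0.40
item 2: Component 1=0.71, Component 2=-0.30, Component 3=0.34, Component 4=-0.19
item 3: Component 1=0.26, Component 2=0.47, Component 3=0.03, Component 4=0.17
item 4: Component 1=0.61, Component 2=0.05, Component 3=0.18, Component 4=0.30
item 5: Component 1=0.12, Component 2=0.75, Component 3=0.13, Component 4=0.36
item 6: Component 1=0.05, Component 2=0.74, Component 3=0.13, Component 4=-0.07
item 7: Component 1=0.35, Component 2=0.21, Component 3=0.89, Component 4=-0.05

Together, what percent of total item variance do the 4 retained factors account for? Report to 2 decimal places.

63.37%

SS loadings by factor: 1.1921, 1.7592, 1.0324, 0.4520; total = 4.4357.
Total variance with 7 standardized items is 7, so the solution explains 4.4357/7 = 0.6337 = 63.37%.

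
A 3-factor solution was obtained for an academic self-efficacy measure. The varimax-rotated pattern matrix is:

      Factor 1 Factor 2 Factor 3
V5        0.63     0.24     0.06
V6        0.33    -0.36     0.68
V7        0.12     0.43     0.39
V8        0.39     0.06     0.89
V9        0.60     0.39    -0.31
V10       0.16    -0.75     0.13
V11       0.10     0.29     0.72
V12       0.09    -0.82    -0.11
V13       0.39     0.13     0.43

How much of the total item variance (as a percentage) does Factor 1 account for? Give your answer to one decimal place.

13.6%

SS loadings for Factor 1 = 0.63² + 0.33² + 0.12² + 0.39² + 0.60² + 0.16² + 0.10² + 0.09² + 0.39² = 1.2281
With 9 standardized items, total variance = 9. Proportion = 1.2281/9 = 0.1365 → 13.65%.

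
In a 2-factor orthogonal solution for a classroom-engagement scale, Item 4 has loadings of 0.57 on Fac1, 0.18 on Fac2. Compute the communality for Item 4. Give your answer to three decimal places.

h² = 0.57² + 0.18² = 0.3249 + 0.0324 = 0.3573

0.357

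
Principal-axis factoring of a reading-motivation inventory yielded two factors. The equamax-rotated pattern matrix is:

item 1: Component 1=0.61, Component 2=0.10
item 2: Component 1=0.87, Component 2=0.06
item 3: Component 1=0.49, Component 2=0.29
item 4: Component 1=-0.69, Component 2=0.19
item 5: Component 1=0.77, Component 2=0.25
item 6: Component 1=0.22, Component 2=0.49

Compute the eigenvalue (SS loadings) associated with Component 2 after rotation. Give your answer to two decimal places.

0.44

SS loadings for Component 2 = 0.10² + 0.06² + 0.29² + 0.19² + 0.25² + 0.49² = 0.0100 + 0.0036 + 0.0841 + 0.0361 + 0.0625 + 0.2401 = 0.4364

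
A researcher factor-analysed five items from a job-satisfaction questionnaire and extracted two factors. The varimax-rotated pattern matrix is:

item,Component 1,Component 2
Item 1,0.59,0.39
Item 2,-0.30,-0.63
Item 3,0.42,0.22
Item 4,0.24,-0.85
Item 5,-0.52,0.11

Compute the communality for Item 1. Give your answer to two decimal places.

0.50

h² = 0.59² + 0.39² = 0.3481 + 0.1521 = 0.5002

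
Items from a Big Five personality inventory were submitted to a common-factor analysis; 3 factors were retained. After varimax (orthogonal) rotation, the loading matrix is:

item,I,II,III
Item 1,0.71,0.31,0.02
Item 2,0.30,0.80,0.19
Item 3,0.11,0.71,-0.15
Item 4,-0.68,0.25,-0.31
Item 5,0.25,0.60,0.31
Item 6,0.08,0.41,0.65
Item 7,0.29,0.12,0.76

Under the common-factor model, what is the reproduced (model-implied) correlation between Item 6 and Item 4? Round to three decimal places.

-0.153

r̂ = Σ λ_i·λ_j across factors = (0.08)(-0.68) + (0.41)(0.25) + (0.65)(-0.31)
  = -0.0544 +0.1025 -0.2015 = -0.1534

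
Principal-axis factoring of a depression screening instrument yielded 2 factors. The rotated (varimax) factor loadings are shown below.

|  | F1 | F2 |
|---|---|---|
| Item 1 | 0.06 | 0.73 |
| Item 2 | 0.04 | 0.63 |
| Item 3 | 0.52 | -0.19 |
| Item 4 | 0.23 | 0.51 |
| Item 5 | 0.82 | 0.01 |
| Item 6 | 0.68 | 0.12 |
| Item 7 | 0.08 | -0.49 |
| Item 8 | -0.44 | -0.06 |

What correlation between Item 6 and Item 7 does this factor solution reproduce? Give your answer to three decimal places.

-0.004

r̂ = Σ λ_i·λ_j across factors = (0.68)(0.08) + (0.12)(-0.49)
  = +0.0544 -0.0588 = -0.0044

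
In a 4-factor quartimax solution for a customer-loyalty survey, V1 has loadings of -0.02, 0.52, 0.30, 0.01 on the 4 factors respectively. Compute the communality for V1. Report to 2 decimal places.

0.36

h² = (-0.02)² + 0.52² + 0.30² + 0.01² = 0.0004 + 0.2704 + 0.0900 + 0.0001 = 0.3609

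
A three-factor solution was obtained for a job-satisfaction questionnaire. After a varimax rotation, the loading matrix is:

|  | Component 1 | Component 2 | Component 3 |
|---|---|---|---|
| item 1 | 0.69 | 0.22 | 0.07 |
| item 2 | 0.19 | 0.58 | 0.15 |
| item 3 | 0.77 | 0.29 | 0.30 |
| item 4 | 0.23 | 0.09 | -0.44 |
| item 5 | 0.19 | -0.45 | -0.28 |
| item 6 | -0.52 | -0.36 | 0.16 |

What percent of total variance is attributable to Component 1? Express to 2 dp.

24.41%

SS loadings for Component 1 = 0.69² + 0.19² + 0.77² + 0.23² + 0.19² + (-0.52)² = 1.4645
With 6 standardized items, total variance = 6. Proportion = 1.4645/6 = 0.2441 → 24.41%.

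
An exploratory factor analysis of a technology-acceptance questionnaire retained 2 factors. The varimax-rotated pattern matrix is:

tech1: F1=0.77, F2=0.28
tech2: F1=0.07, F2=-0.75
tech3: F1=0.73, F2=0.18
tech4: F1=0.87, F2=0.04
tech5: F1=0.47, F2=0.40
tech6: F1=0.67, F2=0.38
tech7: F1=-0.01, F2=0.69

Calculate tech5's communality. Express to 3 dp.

h² = 0.47² + 0.40² = 0.2209 + 0.1600 = 0.3809

0.381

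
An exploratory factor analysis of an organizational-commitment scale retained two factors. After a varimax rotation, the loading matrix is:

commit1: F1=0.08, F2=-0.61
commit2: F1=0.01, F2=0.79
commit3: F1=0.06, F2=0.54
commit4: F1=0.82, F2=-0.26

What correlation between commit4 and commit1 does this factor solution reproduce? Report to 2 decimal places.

0.22

r̂ = Σ λ_i·λ_j across factors = (0.82)(0.08) + (-0.26)(-0.61)
  = +0.0656 +0.1586 = 0.2242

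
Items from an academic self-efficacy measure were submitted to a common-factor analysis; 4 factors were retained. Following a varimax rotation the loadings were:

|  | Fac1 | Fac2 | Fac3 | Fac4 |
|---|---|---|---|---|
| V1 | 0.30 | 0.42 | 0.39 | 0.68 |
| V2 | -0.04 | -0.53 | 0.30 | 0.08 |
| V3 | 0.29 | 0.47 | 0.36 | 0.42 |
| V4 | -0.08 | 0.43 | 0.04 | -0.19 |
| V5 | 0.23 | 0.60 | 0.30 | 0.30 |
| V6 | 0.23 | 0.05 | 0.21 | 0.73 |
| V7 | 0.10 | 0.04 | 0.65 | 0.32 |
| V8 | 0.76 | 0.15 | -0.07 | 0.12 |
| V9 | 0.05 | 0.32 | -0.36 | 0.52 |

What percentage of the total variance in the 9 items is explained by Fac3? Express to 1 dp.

SS loadings for Fac3 = 0.39² + 0.30² + 0.36² + 0.04² + 0.30² + 0.21² + 0.65² + (-0.07)² + (-0.36)² = 1.0644
With 9 standardized items, total variance = 9. Proportion = 1.0644/9 = 0.1183 → 11.83%.

11.8%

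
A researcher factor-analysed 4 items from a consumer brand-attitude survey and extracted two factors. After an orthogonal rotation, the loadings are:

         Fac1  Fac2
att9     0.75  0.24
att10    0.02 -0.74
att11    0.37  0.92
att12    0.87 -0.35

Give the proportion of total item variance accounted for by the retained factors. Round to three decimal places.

SS loadings by factor: 1.4567, 1.5741; total = 3.0308.
Total variance with 4 standardized items is 4, so the solution explains 3.0308/4 = 0.7577.

0.758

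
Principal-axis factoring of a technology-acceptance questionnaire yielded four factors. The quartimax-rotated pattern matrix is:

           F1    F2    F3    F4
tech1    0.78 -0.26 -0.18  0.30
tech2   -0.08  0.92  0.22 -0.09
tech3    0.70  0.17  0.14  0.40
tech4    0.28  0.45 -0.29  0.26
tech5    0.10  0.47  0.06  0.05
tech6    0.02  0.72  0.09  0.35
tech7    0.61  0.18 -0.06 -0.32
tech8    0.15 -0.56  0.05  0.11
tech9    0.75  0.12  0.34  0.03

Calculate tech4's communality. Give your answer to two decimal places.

0.43

h² = 0.28² + 0.45² + (-0.29)² + 0.26² = 0.0784 + 0.2025 + 0.0841 + 0.0676 = 0.4326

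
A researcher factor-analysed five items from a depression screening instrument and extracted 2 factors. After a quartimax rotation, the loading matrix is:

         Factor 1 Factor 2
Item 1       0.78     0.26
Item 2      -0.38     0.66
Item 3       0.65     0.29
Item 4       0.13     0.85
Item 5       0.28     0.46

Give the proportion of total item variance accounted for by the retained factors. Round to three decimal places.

0.558

Communalities: 0.6760, 0.5800, 0.5066, 0.7394, 0.2900; Σh² = 2.7920.
Total variance with 5 standardized items is 5, so the solution explains 2.7920/5 = 0.5584.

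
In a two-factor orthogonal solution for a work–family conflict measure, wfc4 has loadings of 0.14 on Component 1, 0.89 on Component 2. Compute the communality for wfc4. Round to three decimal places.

h² = 0.14² + 0.89² = 0.0196 + 0.7921 = 0.8117

0.812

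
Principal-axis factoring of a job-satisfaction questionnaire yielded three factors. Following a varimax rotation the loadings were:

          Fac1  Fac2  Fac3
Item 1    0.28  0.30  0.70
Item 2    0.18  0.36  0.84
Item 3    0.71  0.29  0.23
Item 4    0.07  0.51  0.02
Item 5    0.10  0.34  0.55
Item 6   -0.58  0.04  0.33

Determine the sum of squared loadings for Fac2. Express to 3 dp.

SS loadings for Fac2 = 0.30² + 0.36² + 0.29² + 0.51² + 0.34² + 0.04² = 0.0900 + 0.1296 + 0.0841 + 0.2601 + 0.1156 + 0.0016 = 0.6810

0.681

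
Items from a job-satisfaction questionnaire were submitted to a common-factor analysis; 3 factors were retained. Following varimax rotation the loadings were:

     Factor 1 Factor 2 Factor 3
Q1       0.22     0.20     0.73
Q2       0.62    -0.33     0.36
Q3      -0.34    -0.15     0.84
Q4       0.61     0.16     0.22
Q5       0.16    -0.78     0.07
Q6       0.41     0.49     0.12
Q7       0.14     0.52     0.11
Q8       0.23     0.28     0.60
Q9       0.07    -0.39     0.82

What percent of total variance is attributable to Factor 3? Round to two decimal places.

SS loadings for Factor 3 = 0.73² + 0.36² + 0.84² + 0.22² + 0.07² + 0.12² + 0.11² + 0.60² + 0.82² = 2.4803
With 9 standardized items, total variance = 9. Proportion = 2.4803/9 = 0.2756 → 27.56%.

27.56%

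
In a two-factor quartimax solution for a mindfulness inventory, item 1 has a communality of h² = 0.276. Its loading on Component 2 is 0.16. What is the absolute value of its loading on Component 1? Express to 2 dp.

Under orthogonal rotation h² = Σλ², so λ_Component 1² = h² − (0.0256) = 0.276 − 0.0256 = 0.2504.
|λ| = √0.2504 = 0.5004.

0.50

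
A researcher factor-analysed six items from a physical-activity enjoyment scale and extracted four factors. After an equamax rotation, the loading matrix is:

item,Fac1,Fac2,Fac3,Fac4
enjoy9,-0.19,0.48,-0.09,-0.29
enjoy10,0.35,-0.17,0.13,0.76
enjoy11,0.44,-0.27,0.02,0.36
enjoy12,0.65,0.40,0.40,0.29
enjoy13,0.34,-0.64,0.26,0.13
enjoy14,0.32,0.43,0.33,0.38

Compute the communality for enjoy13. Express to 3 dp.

0.610

h² = 0.34² + (-0.64)² + 0.26² + 0.13² = 0.1156 + 0.4096 + 0.0676 + 0.0169 = 0.6097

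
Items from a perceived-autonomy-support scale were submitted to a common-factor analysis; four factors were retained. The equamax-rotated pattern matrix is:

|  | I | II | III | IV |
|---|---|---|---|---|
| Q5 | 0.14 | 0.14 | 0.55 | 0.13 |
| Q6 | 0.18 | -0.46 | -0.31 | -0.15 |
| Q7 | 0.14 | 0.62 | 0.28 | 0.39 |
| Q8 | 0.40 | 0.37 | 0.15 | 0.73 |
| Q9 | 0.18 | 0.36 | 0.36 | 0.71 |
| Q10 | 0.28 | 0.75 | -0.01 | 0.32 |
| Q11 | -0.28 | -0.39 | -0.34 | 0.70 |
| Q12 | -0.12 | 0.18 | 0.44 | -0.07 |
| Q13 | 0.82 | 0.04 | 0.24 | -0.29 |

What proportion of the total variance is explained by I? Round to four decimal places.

0.1231

SS loadings for I = 0.14² + 0.18² + 0.14² + 0.40² + 0.18² + 0.28² + (-0.28)² + (-0.12)² + 0.82² = 1.1076
Proportion of variance = 1.1076 / 9 = 0.1231.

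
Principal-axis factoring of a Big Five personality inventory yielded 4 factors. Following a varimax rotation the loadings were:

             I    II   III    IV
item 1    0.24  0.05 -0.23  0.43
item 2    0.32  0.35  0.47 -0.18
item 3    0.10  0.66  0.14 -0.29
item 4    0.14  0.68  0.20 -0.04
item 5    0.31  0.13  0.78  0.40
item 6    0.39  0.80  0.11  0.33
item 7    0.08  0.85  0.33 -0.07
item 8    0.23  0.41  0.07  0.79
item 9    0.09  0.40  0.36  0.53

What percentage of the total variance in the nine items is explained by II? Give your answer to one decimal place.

30.3%

SS loadings for II = 0.05² + 0.35² + 0.66² + 0.68² + 0.13² + 0.80² + 0.85² + 0.41² + 0.40² = 2.7305
With 9 standardized items, total variance = 9. Proportion = 2.7305/9 = 0.3034 → 30.34%.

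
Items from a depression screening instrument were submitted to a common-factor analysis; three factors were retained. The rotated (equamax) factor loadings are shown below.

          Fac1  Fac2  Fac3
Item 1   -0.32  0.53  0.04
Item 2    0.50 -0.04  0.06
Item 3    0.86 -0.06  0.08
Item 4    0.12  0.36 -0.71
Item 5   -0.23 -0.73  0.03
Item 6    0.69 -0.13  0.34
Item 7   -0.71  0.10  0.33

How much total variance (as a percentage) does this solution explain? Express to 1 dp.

Communalities: 0.3849, 0.2552, 0.7496, 0.6481, 0.5867, 0.6086, 0.6230; Σh² = 3.8561.
Total variance with 7 standardized items is 7, so the solution explains 3.8561/7 = 0.5509 = 55.09%.

55.1%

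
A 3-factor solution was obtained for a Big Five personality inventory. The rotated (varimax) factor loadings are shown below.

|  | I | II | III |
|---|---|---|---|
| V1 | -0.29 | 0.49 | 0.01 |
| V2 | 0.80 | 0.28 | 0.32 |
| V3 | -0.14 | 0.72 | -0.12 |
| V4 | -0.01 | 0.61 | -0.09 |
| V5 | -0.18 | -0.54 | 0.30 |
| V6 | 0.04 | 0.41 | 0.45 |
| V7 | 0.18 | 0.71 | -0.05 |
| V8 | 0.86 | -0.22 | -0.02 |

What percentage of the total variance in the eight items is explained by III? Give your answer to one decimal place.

5.3%

SS loadings for III = 0.01² + 0.32² + (-0.12)² + (-0.09)² + 0.30² + 0.45² + (-0.05)² + (-0.02)² = 0.4204
With 8 standardized items, total variance = 8. Proportion = 0.4204/8 = 0.0525 → 5.25%.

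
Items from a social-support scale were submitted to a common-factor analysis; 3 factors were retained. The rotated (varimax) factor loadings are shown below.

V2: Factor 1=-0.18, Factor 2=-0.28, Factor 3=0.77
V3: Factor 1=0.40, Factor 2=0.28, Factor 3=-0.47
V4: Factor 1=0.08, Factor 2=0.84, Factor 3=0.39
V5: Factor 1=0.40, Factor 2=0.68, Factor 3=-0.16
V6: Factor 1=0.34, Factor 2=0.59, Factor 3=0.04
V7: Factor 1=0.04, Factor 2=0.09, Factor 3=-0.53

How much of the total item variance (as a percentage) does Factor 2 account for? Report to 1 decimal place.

28.0%

SS loadings for Factor 2 = (-0.28)² + 0.28² + 0.84² + 0.68² + 0.59² + 0.09² = 1.6810
With 6 standardized items, total variance = 6. Proportion = 1.6810/6 = 0.2802 → 28.02%.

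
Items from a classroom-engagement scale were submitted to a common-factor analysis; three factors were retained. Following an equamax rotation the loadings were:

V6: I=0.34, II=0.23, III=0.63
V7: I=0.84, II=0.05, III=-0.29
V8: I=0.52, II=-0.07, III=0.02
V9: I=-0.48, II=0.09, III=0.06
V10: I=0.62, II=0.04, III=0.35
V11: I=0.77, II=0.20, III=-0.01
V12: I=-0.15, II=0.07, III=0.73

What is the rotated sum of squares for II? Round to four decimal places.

0.1149

SS loadings for II = 0.23² + 0.05² + (-0.07)² + 0.09² + 0.04² + 0.20² + 0.07² = 0.0529 + 0.0025 + 0.0049 + 0.0081 + 0.0016 + 0.0400 + 0.0049 = 0.1149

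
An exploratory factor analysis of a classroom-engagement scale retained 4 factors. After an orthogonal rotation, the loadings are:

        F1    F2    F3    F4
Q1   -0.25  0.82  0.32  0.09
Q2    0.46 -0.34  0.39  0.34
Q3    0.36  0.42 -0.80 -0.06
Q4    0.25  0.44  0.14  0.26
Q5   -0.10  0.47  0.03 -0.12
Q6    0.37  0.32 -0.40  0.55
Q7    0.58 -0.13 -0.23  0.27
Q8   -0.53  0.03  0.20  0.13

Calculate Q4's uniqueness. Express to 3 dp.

h² = 0.25² + 0.44² + 0.14² + 0.26² = 0.0625 + 0.1936 + 0.0196 + 0.0676 = 0.3433
Uniqueness u² = 1 − h² = 1 − 0.3433 = 0.6567

0.657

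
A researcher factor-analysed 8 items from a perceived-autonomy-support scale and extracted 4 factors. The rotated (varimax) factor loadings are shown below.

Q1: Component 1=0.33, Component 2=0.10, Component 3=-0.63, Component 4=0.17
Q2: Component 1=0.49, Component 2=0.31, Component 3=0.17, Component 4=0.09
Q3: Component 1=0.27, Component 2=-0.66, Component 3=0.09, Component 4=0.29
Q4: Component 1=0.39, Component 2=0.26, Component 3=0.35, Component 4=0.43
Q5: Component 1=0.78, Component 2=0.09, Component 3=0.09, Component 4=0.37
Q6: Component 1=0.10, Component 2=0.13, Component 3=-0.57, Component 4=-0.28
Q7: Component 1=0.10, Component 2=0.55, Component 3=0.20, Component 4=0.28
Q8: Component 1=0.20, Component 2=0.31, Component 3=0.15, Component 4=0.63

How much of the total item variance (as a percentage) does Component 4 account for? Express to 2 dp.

SS loadings for Component 4 = 0.17² + 0.09² + 0.29² + 0.43² + 0.37² + (-0.28)² + 0.28² + 0.63² = 0.9966
With 8 standardized items, total variance = 8. Proportion = 0.9966/8 = 0.1246 → 12.46%.

12.46%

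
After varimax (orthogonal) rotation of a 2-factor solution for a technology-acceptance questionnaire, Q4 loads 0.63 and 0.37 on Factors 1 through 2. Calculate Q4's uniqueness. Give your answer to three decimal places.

h² = 0.63² + 0.37² = 0.3969 + 0.1369 = 0.5338
Uniqueness u² = 1 − h² = 1 − 0.5338 = 0.4662

0.466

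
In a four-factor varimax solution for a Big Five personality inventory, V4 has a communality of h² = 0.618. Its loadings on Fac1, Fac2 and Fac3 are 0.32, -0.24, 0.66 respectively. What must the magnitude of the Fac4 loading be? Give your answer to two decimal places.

0.15

Under orthogonal rotation h² = Σλ², so λ_Fac4² = h² − (0.5956) = 0.618 − 0.5956 = 0.0224.
|λ| = √0.0224 = 0.1497.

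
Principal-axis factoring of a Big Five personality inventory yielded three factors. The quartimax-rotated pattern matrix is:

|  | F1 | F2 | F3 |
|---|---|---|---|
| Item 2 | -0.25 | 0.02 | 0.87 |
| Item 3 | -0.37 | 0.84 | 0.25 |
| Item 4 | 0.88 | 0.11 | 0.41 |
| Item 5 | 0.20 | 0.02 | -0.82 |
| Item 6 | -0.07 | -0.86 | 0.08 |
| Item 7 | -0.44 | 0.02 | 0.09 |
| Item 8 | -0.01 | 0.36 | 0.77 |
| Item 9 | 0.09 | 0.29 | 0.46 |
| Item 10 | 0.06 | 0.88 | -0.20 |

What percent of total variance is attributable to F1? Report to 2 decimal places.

SS loadings for F1 = (-0.25)² + (-0.37)² + 0.88² + 0.20² + (-0.07)² + (-0.44)² + (-0.01)² + 0.09² + 0.06² = 1.2241
With 9 standardized items, total variance = 9. Proportion = 1.2241/9 = 0.1360 → 13.60%.

13.60%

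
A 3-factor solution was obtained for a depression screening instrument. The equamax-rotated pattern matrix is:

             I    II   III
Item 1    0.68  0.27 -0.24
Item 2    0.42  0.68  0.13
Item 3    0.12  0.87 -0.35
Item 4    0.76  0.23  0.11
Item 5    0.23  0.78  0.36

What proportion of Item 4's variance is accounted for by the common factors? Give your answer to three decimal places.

0.643

h² = 0.76² + 0.23² + 0.11² = 0.5776 + 0.0529 + 0.0121 = 0.6426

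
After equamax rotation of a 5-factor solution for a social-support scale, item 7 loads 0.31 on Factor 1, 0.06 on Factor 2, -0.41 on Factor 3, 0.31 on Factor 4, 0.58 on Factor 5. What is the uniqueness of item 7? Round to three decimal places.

0.300

h² = 0.31² + 0.06² + (-0.41)² + 0.31² + 0.58² = 0.0961 + 0.0036 + 0.1681 + 0.0961 + 0.3364 = 0.7003
Uniqueness u² = 1 − h² = 1 − 0.7003 = 0.2997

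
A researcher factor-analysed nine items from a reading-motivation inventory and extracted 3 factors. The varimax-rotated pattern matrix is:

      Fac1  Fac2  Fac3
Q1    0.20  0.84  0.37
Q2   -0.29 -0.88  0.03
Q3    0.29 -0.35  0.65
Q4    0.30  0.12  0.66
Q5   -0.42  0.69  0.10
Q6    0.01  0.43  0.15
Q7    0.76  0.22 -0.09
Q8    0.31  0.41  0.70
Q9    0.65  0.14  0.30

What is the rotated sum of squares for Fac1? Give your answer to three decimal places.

SS loadings for Fac1 = 0.20² + (-0.29)² + 0.29² + 0.30² + (-0.42)² + 0.01² + 0.76² + 0.31² + 0.65² = 0.0400 + 0.0841 + 0.0841 + 0.0900 + 0.1764 + 0.0001 + 0.5776 + 0.0961 + 0.4225 = 1.5709

1.571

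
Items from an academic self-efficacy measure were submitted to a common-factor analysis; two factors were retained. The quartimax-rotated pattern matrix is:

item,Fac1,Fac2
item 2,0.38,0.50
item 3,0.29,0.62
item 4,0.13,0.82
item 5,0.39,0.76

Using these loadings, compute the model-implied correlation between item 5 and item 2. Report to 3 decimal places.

0.528

r̂ = Σ λ_i·λ_j across factors = (0.39)(0.38) + (0.76)(0.50)
  = +0.1482 +0.3800 = 0.5282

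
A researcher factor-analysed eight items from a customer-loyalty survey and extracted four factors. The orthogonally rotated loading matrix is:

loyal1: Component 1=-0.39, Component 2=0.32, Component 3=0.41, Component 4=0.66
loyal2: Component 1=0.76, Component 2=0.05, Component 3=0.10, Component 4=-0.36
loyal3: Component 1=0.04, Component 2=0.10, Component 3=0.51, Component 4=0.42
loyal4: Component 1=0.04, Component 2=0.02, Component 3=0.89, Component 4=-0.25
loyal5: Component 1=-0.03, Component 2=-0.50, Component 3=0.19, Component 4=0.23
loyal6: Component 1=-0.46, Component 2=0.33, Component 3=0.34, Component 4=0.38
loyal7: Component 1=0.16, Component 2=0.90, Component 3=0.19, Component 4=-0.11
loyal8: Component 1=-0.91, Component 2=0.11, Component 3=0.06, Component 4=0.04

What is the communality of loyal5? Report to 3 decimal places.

0.340

h² = (-0.03)² + (-0.50)² + 0.19² + 0.23² = 0.0009 + 0.2500 + 0.0361 + 0.0529 = 0.3399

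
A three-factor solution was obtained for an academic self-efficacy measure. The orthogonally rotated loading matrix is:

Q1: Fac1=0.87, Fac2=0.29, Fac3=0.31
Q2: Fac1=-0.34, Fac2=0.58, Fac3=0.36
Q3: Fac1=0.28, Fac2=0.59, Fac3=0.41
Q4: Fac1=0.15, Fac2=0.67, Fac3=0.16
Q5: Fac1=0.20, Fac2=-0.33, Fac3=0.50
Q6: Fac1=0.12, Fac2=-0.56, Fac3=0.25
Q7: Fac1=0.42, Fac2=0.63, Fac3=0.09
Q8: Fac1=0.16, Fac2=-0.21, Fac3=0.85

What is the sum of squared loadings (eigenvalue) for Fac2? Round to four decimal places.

2.0810

SS loadings for Fac2 = 0.29² + 0.58² + 0.59² + 0.67² + (-0.33)² + (-0.56)² + 0.63² + (-0.21)² = 0.0841 + 0.3364 + 0.3481 + 0.4489 + 0.1089 + 0.3136 + 0.3969 + 0.0441 = 2.0810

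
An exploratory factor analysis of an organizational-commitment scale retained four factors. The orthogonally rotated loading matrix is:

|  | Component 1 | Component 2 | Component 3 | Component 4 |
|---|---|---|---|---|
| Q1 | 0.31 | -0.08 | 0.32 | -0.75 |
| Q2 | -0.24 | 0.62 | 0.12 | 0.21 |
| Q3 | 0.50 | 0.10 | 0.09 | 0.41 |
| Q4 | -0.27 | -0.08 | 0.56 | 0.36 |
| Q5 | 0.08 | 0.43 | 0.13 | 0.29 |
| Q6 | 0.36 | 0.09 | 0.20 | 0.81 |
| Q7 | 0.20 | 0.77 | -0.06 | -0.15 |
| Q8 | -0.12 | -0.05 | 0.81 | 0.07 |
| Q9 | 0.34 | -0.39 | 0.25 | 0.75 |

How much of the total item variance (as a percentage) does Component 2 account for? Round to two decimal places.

14.97%

SS loadings for Component 2 = (-0.08)² + 0.62² + 0.10² + (-0.08)² + 0.43² + 0.09² + 0.77² + (-0.05)² + (-0.39)² = 1.3477
With 9 standardized items, total variance = 9. Proportion = 1.3477/9 = 0.1497 → 14.97%.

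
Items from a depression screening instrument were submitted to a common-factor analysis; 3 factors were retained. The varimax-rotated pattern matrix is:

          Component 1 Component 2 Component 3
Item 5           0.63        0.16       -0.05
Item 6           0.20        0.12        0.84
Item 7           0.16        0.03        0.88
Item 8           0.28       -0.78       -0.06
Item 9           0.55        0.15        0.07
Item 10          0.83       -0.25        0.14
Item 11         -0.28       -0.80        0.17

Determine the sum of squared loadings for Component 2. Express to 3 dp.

SS loadings for Component 2 = 0.16² + 0.12² + 0.03² + (-0.78)² + 0.15² + (-0.25)² + (-0.80)² = 0.0256 + 0.0144 + 0.0009 + 0.6084 + 0.0225 + 0.0625 + 0.6400 = 1.3743

1.374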